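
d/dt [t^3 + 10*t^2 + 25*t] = 3*t^2 + 20*t + 25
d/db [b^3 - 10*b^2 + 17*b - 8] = 3*b^2 - 20*b + 17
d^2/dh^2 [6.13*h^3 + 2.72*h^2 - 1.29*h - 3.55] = 36.78*h + 5.44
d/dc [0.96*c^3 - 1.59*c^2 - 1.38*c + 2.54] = 2.88*c^2 - 3.18*c - 1.38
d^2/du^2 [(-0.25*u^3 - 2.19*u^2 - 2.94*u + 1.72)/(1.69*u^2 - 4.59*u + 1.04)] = (8.88178419700125e-16*u^5 - 7.105427357601e-15*u^4 - 60.425216*u^3 + 59.730216*u^2 - 50.671608*u + 33.621944)/(4.826809*u^6 - 39.328497*u^5 + 115.726299*u^4 - 145.106883*u^3 + 71.216184*u^2 - 14.893632*u + 1.124864)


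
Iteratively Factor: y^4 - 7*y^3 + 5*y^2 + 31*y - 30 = (y - 1)*(y^3 - 6*y^2 - y + 30) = (y - 1)*(y + 2)*(y^2 - 8*y + 15) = (y - 3)*(y - 1)*(y + 2)*(y - 5)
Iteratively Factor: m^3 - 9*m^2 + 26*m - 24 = (m - 3)*(m^2 - 6*m + 8) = (m - 3)*(m - 2)*(m - 4)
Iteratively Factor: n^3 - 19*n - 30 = (n + 3)*(n^2 - 3*n - 10) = (n - 5)*(n + 3)*(n + 2)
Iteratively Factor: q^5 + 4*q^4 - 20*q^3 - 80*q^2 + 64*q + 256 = (q + 4)*(q^4 - 20*q^2 + 64) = (q - 4)*(q + 4)*(q^3 + 4*q^2 - 4*q - 16) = (q - 4)*(q - 2)*(q + 4)*(q^2 + 6*q + 8) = (q - 4)*(q - 2)*(q + 4)^2*(q + 2)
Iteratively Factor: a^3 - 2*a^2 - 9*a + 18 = (a - 2)*(a^2 - 9) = (a - 3)*(a - 2)*(a + 3)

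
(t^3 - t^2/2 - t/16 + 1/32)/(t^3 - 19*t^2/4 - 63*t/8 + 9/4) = (8*t^2 - 2*t - 1)/(4*(2*t^2 - 9*t - 18))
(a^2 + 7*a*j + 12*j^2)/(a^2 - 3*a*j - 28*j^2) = (a + 3*j)/(a - 7*j)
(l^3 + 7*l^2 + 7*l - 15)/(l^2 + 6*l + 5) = (l^2 + 2*l - 3)/(l + 1)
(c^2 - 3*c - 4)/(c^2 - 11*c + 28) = (c + 1)/(c - 7)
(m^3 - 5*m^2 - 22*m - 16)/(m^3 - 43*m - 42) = (m^2 - 6*m - 16)/(m^2 - m - 42)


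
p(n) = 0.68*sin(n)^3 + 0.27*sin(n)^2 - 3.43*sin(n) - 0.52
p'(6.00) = -3.29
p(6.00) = 0.44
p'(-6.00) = -3.00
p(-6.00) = -1.44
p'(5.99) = -3.27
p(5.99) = 0.48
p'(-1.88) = 0.64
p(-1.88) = 2.40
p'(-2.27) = 1.70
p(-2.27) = 1.96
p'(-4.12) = 0.88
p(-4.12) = -2.79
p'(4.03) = 1.65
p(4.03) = 1.99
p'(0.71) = -1.68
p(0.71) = -2.45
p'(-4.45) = 0.26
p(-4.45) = -2.97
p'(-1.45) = -0.24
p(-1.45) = 2.49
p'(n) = 2.04*sin(n)^2*cos(n) + 0.54*sin(n)*cos(n) - 3.43*cos(n) = (2.04*sin(n)^2 + 0.54*sin(n) - 3.43)*cos(n)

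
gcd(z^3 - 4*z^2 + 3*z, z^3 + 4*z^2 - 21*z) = z^2 - 3*z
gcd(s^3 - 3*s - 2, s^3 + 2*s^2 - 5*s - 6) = s^2 - s - 2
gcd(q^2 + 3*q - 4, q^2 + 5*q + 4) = q + 4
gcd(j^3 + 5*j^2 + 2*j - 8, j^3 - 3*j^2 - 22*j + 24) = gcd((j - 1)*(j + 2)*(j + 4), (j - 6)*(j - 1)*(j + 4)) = j^2 + 3*j - 4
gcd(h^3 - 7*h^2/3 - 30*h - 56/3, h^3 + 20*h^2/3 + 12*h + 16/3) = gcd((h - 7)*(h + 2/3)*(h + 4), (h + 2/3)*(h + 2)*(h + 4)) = h^2 + 14*h/3 + 8/3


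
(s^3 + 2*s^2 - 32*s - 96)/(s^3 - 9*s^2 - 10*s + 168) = (s + 4)/(s - 7)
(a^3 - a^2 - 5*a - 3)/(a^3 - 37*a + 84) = (a^2 + 2*a + 1)/(a^2 + 3*a - 28)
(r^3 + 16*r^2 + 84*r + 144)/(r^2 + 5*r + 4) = (r^2 + 12*r + 36)/(r + 1)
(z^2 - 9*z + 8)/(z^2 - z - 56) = (z - 1)/(z + 7)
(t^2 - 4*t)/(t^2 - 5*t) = (t - 4)/(t - 5)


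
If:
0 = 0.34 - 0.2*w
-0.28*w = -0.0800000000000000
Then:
No Solution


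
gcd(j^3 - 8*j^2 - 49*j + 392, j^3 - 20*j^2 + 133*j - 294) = j - 7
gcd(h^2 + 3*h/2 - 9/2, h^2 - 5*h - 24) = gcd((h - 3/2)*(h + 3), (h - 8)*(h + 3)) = h + 3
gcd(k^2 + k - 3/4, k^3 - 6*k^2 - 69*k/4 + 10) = k - 1/2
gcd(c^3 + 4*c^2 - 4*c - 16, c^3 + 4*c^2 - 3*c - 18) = c - 2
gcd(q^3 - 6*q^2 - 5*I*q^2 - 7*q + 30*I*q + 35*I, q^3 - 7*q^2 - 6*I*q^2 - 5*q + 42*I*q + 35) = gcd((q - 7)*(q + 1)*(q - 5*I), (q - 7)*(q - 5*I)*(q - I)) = q^2 + q*(-7 - 5*I) + 35*I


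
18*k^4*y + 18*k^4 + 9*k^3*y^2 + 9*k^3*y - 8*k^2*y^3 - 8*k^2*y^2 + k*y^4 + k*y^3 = (-6*k + y)*(-3*k + y)*(k + y)*(k*y + k)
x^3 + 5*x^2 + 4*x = x*(x + 1)*(x + 4)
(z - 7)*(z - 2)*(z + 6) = z^3 - 3*z^2 - 40*z + 84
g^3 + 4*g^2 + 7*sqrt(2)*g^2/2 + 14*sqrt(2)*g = g*(g + 4)*(g + 7*sqrt(2)/2)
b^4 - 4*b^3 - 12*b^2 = b^2*(b - 6)*(b + 2)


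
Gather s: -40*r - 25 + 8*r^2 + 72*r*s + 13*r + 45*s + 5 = 8*r^2 - 27*r + s*(72*r + 45) - 20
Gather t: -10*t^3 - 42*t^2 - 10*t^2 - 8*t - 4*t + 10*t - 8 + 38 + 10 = -10*t^3 - 52*t^2 - 2*t + 40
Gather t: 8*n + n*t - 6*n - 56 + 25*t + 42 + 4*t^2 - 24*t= 2*n + 4*t^2 + t*(n + 1) - 14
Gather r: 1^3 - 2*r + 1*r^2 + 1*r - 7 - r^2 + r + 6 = 0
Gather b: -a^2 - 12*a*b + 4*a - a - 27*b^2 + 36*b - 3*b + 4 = -a^2 + 3*a - 27*b^2 + b*(33 - 12*a) + 4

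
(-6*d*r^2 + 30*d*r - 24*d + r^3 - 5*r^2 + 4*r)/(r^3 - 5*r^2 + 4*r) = (-6*d + r)/r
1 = 1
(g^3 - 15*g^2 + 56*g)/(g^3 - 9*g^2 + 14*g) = (g - 8)/(g - 2)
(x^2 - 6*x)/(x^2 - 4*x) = (x - 6)/(x - 4)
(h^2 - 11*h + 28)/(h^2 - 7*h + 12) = (h - 7)/(h - 3)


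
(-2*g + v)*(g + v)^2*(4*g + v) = -8*g^4 - 14*g^3*v - 3*g^2*v^2 + 4*g*v^3 + v^4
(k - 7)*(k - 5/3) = k^2 - 26*k/3 + 35/3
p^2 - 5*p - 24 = (p - 8)*(p + 3)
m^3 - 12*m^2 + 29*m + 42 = (m - 7)*(m - 6)*(m + 1)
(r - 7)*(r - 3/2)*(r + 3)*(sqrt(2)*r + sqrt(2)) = sqrt(2)*r^4 - 9*sqrt(2)*r^3/2 - 41*sqrt(2)*r^2/2 + 33*sqrt(2)*r/2 + 63*sqrt(2)/2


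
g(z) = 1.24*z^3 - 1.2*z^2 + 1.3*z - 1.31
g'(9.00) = 281.02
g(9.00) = 817.15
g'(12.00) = 508.18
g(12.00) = 1984.21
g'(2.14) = 13.20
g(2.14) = 8.13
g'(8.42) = 244.83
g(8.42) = 664.78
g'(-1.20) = 9.54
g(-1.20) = -6.74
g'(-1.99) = 20.81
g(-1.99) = -18.42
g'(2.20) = 14.02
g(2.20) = 8.95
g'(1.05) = 2.88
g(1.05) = 0.17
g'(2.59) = 20.04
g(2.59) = 15.55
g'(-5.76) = 138.54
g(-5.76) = -285.58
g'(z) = 3.72*z^2 - 2.4*z + 1.3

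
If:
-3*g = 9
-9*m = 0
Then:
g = -3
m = 0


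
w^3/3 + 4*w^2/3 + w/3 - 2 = (w/3 + 1)*(w - 1)*(w + 2)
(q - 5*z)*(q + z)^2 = q^3 - 3*q^2*z - 9*q*z^2 - 5*z^3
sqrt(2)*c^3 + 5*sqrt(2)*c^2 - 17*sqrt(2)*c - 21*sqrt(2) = (c - 3)*(c + 7)*(sqrt(2)*c + sqrt(2))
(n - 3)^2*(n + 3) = n^3 - 3*n^2 - 9*n + 27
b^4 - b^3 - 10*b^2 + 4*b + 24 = (b - 3)*(b - 2)*(b + 2)^2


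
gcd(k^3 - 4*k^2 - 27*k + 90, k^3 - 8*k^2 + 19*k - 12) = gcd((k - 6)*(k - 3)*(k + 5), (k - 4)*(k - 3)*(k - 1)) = k - 3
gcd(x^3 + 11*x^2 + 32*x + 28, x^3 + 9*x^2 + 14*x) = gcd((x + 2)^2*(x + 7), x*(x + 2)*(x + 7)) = x^2 + 9*x + 14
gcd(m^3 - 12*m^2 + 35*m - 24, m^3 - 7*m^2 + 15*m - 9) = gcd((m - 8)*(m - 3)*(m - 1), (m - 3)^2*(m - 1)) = m^2 - 4*m + 3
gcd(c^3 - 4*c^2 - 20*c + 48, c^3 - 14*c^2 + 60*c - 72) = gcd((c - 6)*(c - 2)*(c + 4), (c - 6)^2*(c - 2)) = c^2 - 8*c + 12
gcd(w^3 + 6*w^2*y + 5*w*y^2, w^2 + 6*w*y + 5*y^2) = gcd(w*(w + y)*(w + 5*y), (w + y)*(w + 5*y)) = w^2 + 6*w*y + 5*y^2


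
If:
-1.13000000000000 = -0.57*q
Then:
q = 1.98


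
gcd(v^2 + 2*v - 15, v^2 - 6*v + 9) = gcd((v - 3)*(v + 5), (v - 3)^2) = v - 3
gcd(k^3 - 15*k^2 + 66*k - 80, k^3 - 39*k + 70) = k^2 - 7*k + 10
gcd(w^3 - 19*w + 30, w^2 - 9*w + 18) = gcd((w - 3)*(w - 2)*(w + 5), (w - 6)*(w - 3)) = w - 3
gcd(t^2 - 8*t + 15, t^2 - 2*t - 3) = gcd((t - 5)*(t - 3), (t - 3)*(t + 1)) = t - 3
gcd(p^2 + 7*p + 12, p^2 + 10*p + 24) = p + 4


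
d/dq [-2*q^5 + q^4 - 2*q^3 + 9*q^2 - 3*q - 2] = -10*q^4 + 4*q^3 - 6*q^2 + 18*q - 3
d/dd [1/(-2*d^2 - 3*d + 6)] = (4*d + 3)/(2*d^2 + 3*d - 6)^2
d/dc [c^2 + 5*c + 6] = 2*c + 5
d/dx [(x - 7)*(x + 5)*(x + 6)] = 3*x^2 + 8*x - 47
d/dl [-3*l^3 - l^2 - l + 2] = -9*l^2 - 2*l - 1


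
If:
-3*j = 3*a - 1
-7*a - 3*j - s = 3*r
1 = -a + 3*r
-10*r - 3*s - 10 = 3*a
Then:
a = 11/13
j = -20/39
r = 8/13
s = -81/13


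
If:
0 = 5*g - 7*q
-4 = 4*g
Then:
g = -1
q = -5/7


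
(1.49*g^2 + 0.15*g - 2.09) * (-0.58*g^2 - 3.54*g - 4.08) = -0.8642*g^4 - 5.3616*g^3 - 5.398*g^2 + 6.7866*g + 8.5272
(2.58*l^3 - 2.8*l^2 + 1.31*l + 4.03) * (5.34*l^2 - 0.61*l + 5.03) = 13.7772*l^5 - 16.5258*l^4 + 21.6808*l^3 + 6.6371*l^2 + 4.131*l + 20.2709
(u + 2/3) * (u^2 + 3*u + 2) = u^3 + 11*u^2/3 + 4*u + 4/3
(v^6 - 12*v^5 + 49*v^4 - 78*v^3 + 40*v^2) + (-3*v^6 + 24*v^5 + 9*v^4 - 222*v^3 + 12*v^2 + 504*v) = -2*v^6 + 12*v^5 + 58*v^4 - 300*v^3 + 52*v^2 + 504*v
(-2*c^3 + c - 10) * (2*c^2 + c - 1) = -4*c^5 - 2*c^4 + 4*c^3 - 19*c^2 - 11*c + 10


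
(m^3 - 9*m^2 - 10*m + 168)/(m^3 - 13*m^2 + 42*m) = (m + 4)/m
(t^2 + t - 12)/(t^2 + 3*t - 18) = (t + 4)/(t + 6)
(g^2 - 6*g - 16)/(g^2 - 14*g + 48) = (g + 2)/(g - 6)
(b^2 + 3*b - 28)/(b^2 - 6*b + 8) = (b + 7)/(b - 2)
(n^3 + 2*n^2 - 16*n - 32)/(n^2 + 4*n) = n - 2 - 8/n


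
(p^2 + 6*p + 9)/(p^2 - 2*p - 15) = (p + 3)/(p - 5)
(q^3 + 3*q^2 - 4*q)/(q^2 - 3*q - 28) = q*(q - 1)/(q - 7)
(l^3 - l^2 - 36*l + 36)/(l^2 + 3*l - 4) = (l^2 - 36)/(l + 4)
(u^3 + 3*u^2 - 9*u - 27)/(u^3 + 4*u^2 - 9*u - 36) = (u + 3)/(u + 4)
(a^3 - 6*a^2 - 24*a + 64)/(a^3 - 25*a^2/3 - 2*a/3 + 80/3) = 3*(a + 4)/(3*a + 5)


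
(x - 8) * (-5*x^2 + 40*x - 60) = -5*x^3 + 80*x^2 - 380*x + 480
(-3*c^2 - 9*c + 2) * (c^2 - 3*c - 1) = -3*c^4 + 32*c^2 + 3*c - 2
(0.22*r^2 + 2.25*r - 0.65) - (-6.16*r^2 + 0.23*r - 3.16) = 6.38*r^2 + 2.02*r + 2.51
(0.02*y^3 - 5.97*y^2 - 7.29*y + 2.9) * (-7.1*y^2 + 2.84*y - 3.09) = -0.142*y^5 + 42.4438*y^4 + 34.7424*y^3 - 22.8463*y^2 + 30.7621*y - 8.961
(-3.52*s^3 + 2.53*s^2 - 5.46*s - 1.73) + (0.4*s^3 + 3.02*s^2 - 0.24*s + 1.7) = -3.12*s^3 + 5.55*s^2 - 5.7*s - 0.03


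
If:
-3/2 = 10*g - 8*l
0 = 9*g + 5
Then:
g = -5/9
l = -73/144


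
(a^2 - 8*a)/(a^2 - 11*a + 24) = a/(a - 3)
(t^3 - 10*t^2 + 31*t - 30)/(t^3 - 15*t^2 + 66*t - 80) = (t - 3)/(t - 8)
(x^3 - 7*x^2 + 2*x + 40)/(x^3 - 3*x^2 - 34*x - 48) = (x^2 - 9*x + 20)/(x^2 - 5*x - 24)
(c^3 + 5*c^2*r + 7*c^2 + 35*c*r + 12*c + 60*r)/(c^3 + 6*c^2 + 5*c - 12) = (c + 5*r)/(c - 1)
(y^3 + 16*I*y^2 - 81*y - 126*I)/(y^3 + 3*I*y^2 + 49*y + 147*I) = (y + 6*I)/(y - 7*I)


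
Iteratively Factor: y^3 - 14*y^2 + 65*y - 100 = (y - 5)*(y^2 - 9*y + 20) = (y - 5)*(y - 4)*(y - 5)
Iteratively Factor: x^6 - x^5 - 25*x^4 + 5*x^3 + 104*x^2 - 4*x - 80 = (x + 1)*(x^5 - 2*x^4 - 23*x^3 + 28*x^2 + 76*x - 80) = (x - 5)*(x + 1)*(x^4 + 3*x^3 - 8*x^2 - 12*x + 16) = (x - 5)*(x + 1)*(x + 2)*(x^3 + x^2 - 10*x + 8) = (x - 5)*(x + 1)*(x + 2)*(x + 4)*(x^2 - 3*x + 2) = (x - 5)*(x - 1)*(x + 1)*(x + 2)*(x + 4)*(x - 2)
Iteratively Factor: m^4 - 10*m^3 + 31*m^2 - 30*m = (m)*(m^3 - 10*m^2 + 31*m - 30) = m*(m - 3)*(m^2 - 7*m + 10) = m*(m - 3)*(m - 2)*(m - 5)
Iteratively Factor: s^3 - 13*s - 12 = (s + 3)*(s^2 - 3*s - 4) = (s + 1)*(s + 3)*(s - 4)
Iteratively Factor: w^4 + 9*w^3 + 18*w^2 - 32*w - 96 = (w + 4)*(w^3 + 5*w^2 - 2*w - 24) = (w - 2)*(w + 4)*(w^2 + 7*w + 12) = (w - 2)*(w + 3)*(w + 4)*(w + 4)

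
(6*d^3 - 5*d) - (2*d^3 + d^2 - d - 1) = 4*d^3 - d^2 - 4*d + 1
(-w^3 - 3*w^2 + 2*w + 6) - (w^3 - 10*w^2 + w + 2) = -2*w^3 + 7*w^2 + w + 4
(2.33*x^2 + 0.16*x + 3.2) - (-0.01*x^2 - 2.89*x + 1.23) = 2.34*x^2 + 3.05*x + 1.97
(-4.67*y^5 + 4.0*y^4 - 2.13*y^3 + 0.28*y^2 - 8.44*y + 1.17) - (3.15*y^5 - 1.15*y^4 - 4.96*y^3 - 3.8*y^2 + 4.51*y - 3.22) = -7.82*y^5 + 5.15*y^4 + 2.83*y^3 + 4.08*y^2 - 12.95*y + 4.39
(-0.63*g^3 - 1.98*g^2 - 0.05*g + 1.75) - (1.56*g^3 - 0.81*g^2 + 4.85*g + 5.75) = -2.19*g^3 - 1.17*g^2 - 4.9*g - 4.0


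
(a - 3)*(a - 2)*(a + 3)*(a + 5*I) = a^4 - 2*a^3 + 5*I*a^3 - 9*a^2 - 10*I*a^2 + 18*a - 45*I*a + 90*I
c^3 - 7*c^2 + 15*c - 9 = (c - 3)^2*(c - 1)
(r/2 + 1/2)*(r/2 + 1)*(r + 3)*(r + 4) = r^4/4 + 5*r^3/2 + 35*r^2/4 + 25*r/2 + 6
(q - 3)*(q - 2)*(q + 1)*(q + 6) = q^4 + 2*q^3 - 23*q^2 + 12*q + 36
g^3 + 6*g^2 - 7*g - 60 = (g - 3)*(g + 4)*(g + 5)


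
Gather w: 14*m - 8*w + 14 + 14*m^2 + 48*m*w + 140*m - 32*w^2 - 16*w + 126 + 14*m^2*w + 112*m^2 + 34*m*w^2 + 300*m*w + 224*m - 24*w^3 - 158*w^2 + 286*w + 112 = 126*m^2 + 378*m - 24*w^3 + w^2*(34*m - 190) + w*(14*m^2 + 348*m + 262) + 252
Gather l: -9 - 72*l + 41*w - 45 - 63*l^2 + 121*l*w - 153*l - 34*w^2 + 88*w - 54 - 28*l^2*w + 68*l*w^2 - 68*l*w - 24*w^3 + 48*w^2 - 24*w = l^2*(-28*w - 63) + l*(68*w^2 + 53*w - 225) - 24*w^3 + 14*w^2 + 105*w - 108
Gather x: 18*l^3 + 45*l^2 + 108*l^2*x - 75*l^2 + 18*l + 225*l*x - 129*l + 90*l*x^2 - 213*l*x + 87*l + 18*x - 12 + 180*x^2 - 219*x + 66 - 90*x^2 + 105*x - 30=18*l^3 - 30*l^2 - 24*l + x^2*(90*l + 90) + x*(108*l^2 + 12*l - 96) + 24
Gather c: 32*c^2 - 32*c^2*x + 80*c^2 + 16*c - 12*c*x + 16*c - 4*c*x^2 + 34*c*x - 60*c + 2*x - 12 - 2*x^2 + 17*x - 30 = c^2*(112 - 32*x) + c*(-4*x^2 + 22*x - 28) - 2*x^2 + 19*x - 42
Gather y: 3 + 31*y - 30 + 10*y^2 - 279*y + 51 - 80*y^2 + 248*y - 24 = -70*y^2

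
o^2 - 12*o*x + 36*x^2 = (o - 6*x)^2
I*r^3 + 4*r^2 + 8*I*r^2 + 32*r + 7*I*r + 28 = (r + 7)*(r - 4*I)*(I*r + I)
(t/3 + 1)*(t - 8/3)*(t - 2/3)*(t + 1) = t^4/3 + 2*t^3/9 - 77*t^2/27 - 26*t/27 + 16/9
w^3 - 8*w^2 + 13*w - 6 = (w - 6)*(w - 1)^2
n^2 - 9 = (n - 3)*(n + 3)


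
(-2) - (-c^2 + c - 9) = c^2 - c + 7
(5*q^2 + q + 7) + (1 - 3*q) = 5*q^2 - 2*q + 8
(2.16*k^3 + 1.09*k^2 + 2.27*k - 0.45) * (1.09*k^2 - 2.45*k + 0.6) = 2.3544*k^5 - 4.1039*k^4 + 1.0998*k^3 - 5.398*k^2 + 2.4645*k - 0.27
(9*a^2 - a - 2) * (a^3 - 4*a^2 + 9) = 9*a^5 - 37*a^4 + 2*a^3 + 89*a^2 - 9*a - 18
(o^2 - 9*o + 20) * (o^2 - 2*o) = o^4 - 11*o^3 + 38*o^2 - 40*o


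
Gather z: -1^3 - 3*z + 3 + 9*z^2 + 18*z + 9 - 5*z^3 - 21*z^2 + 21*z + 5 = -5*z^3 - 12*z^2 + 36*z + 16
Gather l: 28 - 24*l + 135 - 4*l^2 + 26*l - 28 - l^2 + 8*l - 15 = -5*l^2 + 10*l + 120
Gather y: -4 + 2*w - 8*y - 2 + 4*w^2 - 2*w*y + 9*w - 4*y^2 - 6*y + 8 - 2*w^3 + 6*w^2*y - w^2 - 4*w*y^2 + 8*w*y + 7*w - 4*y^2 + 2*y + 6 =-2*w^3 + 3*w^2 + 18*w + y^2*(-4*w - 8) + y*(6*w^2 + 6*w - 12) + 8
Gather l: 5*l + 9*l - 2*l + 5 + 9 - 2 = 12*l + 12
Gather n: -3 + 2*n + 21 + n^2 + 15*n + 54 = n^2 + 17*n + 72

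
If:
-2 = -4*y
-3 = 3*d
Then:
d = -1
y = 1/2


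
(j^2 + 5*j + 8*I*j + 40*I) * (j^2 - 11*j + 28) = j^4 - 6*j^3 + 8*I*j^3 - 27*j^2 - 48*I*j^2 + 140*j - 216*I*j + 1120*I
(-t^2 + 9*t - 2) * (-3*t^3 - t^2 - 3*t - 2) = 3*t^5 - 26*t^4 - 23*t^2 - 12*t + 4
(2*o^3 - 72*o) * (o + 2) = 2*o^4 + 4*o^3 - 72*o^2 - 144*o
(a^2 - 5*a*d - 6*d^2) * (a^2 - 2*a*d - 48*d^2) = a^4 - 7*a^3*d - 44*a^2*d^2 + 252*a*d^3 + 288*d^4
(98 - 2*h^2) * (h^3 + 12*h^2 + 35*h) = -2*h^5 - 24*h^4 + 28*h^3 + 1176*h^2 + 3430*h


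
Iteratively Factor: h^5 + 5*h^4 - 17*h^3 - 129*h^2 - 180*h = (h)*(h^4 + 5*h^3 - 17*h^2 - 129*h - 180) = h*(h + 4)*(h^3 + h^2 - 21*h - 45) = h*(h - 5)*(h + 4)*(h^2 + 6*h + 9) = h*(h - 5)*(h + 3)*(h + 4)*(h + 3)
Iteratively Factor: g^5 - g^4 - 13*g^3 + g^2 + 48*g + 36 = (g + 2)*(g^4 - 3*g^3 - 7*g^2 + 15*g + 18) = (g + 2)^2*(g^3 - 5*g^2 + 3*g + 9) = (g + 1)*(g + 2)^2*(g^2 - 6*g + 9) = (g - 3)*(g + 1)*(g + 2)^2*(g - 3)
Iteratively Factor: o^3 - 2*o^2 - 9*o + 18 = (o + 3)*(o^2 - 5*o + 6) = (o - 2)*(o + 3)*(o - 3)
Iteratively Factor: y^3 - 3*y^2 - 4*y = (y - 4)*(y^2 + y) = y*(y - 4)*(y + 1)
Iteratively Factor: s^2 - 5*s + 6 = (s - 2)*(s - 3)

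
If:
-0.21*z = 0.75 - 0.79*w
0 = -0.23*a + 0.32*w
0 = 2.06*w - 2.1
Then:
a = 1.42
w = 1.02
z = 0.26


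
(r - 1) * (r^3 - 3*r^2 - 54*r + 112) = r^4 - 4*r^3 - 51*r^2 + 166*r - 112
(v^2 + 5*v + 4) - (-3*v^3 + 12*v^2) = 3*v^3 - 11*v^2 + 5*v + 4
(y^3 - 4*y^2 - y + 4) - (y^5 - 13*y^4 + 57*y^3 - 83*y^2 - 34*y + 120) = -y^5 + 13*y^4 - 56*y^3 + 79*y^2 + 33*y - 116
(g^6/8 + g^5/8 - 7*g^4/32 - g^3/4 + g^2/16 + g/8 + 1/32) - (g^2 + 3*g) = g^6/8 + g^5/8 - 7*g^4/32 - g^3/4 - 15*g^2/16 - 23*g/8 + 1/32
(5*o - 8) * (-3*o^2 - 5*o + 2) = -15*o^3 - o^2 + 50*o - 16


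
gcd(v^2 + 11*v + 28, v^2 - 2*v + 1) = 1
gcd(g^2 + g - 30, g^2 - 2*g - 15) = g - 5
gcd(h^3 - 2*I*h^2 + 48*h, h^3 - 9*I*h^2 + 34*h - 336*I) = h^2 - 2*I*h + 48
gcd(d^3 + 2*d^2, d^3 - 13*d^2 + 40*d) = d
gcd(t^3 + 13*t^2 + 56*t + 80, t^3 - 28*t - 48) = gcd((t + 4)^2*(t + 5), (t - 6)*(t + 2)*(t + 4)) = t + 4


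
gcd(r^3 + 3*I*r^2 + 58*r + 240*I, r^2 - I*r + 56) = r - 8*I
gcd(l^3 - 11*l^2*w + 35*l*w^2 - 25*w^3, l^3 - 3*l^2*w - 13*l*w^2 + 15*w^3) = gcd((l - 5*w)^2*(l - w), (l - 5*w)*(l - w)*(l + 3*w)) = l^2 - 6*l*w + 5*w^2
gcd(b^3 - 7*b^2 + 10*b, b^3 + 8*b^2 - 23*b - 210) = b - 5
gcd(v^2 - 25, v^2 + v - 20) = v + 5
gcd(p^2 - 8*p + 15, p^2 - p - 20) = p - 5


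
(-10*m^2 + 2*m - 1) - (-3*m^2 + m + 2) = -7*m^2 + m - 3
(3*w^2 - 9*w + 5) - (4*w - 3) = 3*w^2 - 13*w + 8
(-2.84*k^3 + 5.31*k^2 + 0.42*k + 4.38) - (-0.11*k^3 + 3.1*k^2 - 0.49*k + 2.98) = -2.73*k^3 + 2.21*k^2 + 0.91*k + 1.4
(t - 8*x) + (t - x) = 2*t - 9*x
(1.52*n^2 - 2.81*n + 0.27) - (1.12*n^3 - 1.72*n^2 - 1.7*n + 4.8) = -1.12*n^3 + 3.24*n^2 - 1.11*n - 4.53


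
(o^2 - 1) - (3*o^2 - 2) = 1 - 2*o^2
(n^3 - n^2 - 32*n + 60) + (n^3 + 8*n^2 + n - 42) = 2*n^3 + 7*n^2 - 31*n + 18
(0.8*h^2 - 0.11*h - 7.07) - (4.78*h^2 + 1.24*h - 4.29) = -3.98*h^2 - 1.35*h - 2.78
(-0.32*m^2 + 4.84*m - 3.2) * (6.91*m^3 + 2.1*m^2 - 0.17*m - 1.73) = -2.2112*m^5 + 32.7724*m^4 - 11.8936*m^3 - 6.9892*m^2 - 7.8292*m + 5.536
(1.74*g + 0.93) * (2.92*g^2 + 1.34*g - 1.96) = 5.0808*g^3 + 5.0472*g^2 - 2.1642*g - 1.8228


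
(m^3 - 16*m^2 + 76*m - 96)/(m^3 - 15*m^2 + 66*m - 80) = (m - 6)/(m - 5)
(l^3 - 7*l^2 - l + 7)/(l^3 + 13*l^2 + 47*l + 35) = (l^2 - 8*l + 7)/(l^2 + 12*l + 35)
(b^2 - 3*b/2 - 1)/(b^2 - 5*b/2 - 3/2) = (b - 2)/(b - 3)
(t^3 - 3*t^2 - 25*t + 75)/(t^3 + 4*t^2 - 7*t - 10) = (t^2 - 8*t + 15)/(t^2 - t - 2)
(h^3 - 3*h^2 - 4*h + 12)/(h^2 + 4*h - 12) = (h^2 - h - 6)/(h + 6)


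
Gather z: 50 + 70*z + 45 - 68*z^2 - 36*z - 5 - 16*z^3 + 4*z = -16*z^3 - 68*z^2 + 38*z + 90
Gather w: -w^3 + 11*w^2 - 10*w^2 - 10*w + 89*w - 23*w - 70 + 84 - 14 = -w^3 + w^2 + 56*w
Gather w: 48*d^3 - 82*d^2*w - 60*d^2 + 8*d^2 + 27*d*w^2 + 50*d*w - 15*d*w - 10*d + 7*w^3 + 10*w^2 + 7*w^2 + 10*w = 48*d^3 - 52*d^2 - 10*d + 7*w^3 + w^2*(27*d + 17) + w*(-82*d^2 + 35*d + 10)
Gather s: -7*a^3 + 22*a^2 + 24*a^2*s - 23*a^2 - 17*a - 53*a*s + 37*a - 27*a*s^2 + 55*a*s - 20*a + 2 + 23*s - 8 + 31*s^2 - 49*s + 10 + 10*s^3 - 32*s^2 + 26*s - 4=-7*a^3 - a^2 + 10*s^3 + s^2*(-27*a - 1) + s*(24*a^2 + 2*a)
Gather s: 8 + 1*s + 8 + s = 2*s + 16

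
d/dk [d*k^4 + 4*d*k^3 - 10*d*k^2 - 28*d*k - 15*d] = 4*d*(k^3 + 3*k^2 - 5*k - 7)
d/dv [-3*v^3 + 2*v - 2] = 2 - 9*v^2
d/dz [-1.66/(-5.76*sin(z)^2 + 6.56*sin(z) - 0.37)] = (10.8896 - 19.1232*sin(z))*cos(z)/(5.76*sin(z)^2 - 6.56*sin(z) + 0.37)^2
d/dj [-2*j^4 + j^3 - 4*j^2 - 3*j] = -8*j^3 + 3*j^2 - 8*j - 3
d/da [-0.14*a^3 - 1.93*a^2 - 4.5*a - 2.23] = -0.42*a^2 - 3.86*a - 4.5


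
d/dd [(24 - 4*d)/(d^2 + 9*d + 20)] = 4*(d^2 - 12*d - 74)/(d^4 + 18*d^3 + 121*d^2 + 360*d + 400)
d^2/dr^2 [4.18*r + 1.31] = 0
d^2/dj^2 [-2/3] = 0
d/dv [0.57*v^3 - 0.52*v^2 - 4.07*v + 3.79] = 1.71*v^2 - 1.04*v - 4.07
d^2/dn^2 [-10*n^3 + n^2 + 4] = 2 - 60*n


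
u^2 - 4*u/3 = u*(u - 4/3)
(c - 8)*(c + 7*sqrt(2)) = c^2 - 8*c + 7*sqrt(2)*c - 56*sqrt(2)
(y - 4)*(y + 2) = y^2 - 2*y - 8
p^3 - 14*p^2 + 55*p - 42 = (p - 7)*(p - 6)*(p - 1)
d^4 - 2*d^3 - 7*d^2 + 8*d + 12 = (d - 3)*(d - 2)*(d + 1)*(d + 2)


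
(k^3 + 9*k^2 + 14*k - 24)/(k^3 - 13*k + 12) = (k + 6)/(k - 3)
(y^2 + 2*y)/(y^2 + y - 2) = y/(y - 1)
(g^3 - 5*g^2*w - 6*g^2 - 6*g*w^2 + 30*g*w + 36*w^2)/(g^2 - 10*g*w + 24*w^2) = (-g^2 - g*w + 6*g + 6*w)/(-g + 4*w)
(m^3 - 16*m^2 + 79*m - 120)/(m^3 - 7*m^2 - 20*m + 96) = (m - 5)/(m + 4)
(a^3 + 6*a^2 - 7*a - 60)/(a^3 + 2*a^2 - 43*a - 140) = (a - 3)/(a - 7)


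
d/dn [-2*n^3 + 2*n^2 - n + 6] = -6*n^2 + 4*n - 1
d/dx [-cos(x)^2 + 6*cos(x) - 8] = 2*(cos(x) - 3)*sin(x)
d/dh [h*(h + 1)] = 2*h + 1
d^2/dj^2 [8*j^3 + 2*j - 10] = 48*j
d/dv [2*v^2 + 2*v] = 4*v + 2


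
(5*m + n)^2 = 25*m^2 + 10*m*n + n^2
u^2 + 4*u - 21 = (u - 3)*(u + 7)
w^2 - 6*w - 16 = (w - 8)*(w + 2)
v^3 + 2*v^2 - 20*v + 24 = (v - 2)^2*(v + 6)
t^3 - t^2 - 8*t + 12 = (t - 2)^2*(t + 3)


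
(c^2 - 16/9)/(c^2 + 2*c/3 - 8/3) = (c + 4/3)/(c + 2)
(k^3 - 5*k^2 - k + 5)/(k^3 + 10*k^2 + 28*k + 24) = (k^3 - 5*k^2 - k + 5)/(k^3 + 10*k^2 + 28*k + 24)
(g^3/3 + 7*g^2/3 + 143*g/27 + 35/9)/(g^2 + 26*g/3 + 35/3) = (3*g^2 + 16*g + 21)/(9*(g + 7))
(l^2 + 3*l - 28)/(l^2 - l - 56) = (l - 4)/(l - 8)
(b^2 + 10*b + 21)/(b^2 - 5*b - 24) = (b + 7)/(b - 8)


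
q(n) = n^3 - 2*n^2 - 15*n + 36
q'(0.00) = -15.00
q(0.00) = 36.00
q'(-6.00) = 117.00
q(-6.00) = -162.00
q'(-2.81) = 19.93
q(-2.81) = 40.17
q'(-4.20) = 54.72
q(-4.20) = -10.37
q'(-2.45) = 12.81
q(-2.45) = 46.04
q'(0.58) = -16.31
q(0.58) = 26.82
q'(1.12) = -15.72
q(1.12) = 18.10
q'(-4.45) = 62.21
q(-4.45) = -24.98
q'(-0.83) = -9.61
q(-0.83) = 46.50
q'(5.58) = 56.09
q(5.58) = 63.77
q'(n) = 3*n^2 - 4*n - 15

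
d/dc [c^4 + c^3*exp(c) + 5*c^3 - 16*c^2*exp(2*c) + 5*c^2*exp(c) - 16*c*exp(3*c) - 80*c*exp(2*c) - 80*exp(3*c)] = c^3*exp(c) + 4*c^3 - 32*c^2*exp(2*c) + 8*c^2*exp(c) + 15*c^2 - 48*c*exp(3*c) - 192*c*exp(2*c) + 10*c*exp(c) - 256*exp(3*c) - 80*exp(2*c)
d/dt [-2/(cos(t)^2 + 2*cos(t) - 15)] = -4*(cos(t) + 1)*sin(t)/(cos(t)^2 + 2*cos(t) - 15)^2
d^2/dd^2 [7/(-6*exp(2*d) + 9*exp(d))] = 7*((2*exp(d) - 3)*(8*exp(d) - 3) - 2*(4*exp(d) - 3)^2)*exp(-d)/(3*(2*exp(d) - 3)^3)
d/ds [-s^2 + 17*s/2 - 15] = 17/2 - 2*s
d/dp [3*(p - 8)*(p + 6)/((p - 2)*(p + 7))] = 3*(7*p^2 + 68*p + 268)/(p^4 + 10*p^3 - 3*p^2 - 140*p + 196)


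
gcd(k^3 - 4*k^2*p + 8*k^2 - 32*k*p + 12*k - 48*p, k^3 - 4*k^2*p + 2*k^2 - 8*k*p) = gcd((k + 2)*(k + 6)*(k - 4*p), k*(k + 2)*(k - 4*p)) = -k^2 + 4*k*p - 2*k + 8*p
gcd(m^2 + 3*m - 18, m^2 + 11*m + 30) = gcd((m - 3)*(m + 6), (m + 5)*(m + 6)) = m + 6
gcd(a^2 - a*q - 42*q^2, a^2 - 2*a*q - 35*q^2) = -a + 7*q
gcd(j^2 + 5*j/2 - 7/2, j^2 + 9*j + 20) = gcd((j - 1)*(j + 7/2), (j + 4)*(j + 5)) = 1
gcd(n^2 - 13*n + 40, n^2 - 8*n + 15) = n - 5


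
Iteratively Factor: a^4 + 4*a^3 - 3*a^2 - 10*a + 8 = (a + 2)*(a^3 + 2*a^2 - 7*a + 4) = (a - 1)*(a + 2)*(a^2 + 3*a - 4) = (a - 1)*(a + 2)*(a + 4)*(a - 1)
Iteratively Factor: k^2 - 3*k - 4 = (k + 1)*(k - 4)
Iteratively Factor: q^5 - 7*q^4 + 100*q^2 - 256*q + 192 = (q - 3)*(q^4 - 4*q^3 - 12*q^2 + 64*q - 64) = (q - 3)*(q - 2)*(q^3 - 2*q^2 - 16*q + 32) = (q - 4)*(q - 3)*(q - 2)*(q^2 + 2*q - 8) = (q - 4)*(q - 3)*(q - 2)*(q + 4)*(q - 2)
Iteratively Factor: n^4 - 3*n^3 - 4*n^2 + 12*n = (n + 2)*(n^3 - 5*n^2 + 6*n) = (n - 2)*(n + 2)*(n^2 - 3*n) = n*(n - 2)*(n + 2)*(n - 3)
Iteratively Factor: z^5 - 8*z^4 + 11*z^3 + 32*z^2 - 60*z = (z - 5)*(z^4 - 3*z^3 - 4*z^2 + 12*z) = (z - 5)*(z - 3)*(z^3 - 4*z) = (z - 5)*(z - 3)*(z + 2)*(z^2 - 2*z) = (z - 5)*(z - 3)*(z - 2)*(z + 2)*(z)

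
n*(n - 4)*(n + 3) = n^3 - n^2 - 12*n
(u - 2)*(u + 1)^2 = u^3 - 3*u - 2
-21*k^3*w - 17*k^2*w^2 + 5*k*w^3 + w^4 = w*(-3*k + w)*(k + w)*(7*k + w)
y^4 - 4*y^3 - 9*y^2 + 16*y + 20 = (y - 5)*(y - 2)*(y + 1)*(y + 2)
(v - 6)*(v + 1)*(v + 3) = v^3 - 2*v^2 - 21*v - 18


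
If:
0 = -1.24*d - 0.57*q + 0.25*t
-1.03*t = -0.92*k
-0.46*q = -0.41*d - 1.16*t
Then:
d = -0.6792687476682*t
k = 1.1195652173913*t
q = 1.91630394229573*t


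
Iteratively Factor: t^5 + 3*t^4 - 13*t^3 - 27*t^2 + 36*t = (t)*(t^4 + 3*t^3 - 13*t^2 - 27*t + 36) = t*(t - 1)*(t^3 + 4*t^2 - 9*t - 36) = t*(t - 3)*(t - 1)*(t^2 + 7*t + 12) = t*(t - 3)*(t - 1)*(t + 3)*(t + 4)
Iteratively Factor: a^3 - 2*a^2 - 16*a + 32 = (a - 4)*(a^2 + 2*a - 8) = (a - 4)*(a - 2)*(a + 4)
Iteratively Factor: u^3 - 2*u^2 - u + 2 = (u - 2)*(u^2 - 1) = (u - 2)*(u + 1)*(u - 1)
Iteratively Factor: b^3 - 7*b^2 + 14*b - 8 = (b - 1)*(b^2 - 6*b + 8) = (b - 2)*(b - 1)*(b - 4)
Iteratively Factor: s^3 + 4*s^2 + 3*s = (s + 3)*(s^2 + s) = (s + 1)*(s + 3)*(s)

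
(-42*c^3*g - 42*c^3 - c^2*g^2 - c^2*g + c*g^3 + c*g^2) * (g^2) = -42*c^3*g^3 - 42*c^3*g^2 - c^2*g^4 - c^2*g^3 + c*g^5 + c*g^4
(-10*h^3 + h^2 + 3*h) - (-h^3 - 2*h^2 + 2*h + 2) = -9*h^3 + 3*h^2 + h - 2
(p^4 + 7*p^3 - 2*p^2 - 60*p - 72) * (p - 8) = p^5 - p^4 - 58*p^3 - 44*p^2 + 408*p + 576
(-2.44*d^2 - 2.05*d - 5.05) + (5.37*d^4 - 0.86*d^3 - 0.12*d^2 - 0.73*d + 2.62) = 5.37*d^4 - 0.86*d^3 - 2.56*d^2 - 2.78*d - 2.43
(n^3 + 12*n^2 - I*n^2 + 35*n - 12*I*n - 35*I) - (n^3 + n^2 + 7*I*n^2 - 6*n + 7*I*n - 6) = 11*n^2 - 8*I*n^2 + 41*n - 19*I*n + 6 - 35*I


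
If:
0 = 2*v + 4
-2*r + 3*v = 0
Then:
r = -3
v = -2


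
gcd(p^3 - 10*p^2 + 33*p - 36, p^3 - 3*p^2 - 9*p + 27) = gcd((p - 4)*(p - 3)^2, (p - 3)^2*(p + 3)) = p^2 - 6*p + 9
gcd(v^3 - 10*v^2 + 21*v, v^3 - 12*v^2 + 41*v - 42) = v^2 - 10*v + 21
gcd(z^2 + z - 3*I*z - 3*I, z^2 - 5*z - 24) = 1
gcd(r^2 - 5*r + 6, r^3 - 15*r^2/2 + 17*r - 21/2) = r - 3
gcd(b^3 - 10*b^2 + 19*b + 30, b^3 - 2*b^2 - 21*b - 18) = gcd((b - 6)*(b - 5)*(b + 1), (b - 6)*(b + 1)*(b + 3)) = b^2 - 5*b - 6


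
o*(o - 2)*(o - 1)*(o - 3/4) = o^4 - 15*o^3/4 + 17*o^2/4 - 3*o/2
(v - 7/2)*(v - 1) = v^2 - 9*v/2 + 7/2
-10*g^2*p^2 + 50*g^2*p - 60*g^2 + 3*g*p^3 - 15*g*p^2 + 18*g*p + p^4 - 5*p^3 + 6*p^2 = (-2*g + p)*(5*g + p)*(p - 3)*(p - 2)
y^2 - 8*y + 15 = (y - 5)*(y - 3)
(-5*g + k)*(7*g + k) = -35*g^2 + 2*g*k + k^2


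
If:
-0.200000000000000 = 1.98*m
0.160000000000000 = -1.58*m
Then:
No Solution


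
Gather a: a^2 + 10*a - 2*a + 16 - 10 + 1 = a^2 + 8*a + 7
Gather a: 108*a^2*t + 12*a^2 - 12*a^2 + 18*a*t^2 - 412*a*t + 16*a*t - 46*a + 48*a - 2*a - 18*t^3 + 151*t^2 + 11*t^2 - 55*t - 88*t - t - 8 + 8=108*a^2*t + a*(18*t^2 - 396*t) - 18*t^3 + 162*t^2 - 144*t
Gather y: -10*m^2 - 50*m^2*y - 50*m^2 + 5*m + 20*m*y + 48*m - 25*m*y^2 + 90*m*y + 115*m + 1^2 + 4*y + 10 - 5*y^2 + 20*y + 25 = -60*m^2 + 168*m + y^2*(-25*m - 5) + y*(-50*m^2 + 110*m + 24) + 36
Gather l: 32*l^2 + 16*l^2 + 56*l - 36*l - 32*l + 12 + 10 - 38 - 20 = 48*l^2 - 12*l - 36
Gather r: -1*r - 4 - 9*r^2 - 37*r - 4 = -9*r^2 - 38*r - 8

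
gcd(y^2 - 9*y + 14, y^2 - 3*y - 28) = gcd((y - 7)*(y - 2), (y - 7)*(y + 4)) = y - 7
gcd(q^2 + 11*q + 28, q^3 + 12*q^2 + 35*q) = q + 7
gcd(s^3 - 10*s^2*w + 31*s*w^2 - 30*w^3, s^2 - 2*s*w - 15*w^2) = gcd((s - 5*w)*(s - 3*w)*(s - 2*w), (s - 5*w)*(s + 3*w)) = s - 5*w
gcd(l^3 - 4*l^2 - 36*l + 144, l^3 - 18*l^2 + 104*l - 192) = l^2 - 10*l + 24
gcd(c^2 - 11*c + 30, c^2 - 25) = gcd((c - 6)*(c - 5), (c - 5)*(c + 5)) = c - 5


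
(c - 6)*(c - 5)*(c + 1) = c^3 - 10*c^2 + 19*c + 30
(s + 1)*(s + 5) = s^2 + 6*s + 5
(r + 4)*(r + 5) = r^2 + 9*r + 20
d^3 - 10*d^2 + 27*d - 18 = (d - 6)*(d - 3)*(d - 1)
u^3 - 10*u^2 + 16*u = u*(u - 8)*(u - 2)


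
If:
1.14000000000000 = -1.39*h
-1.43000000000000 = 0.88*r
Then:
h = -0.82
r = -1.62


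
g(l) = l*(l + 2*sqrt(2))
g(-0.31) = -0.78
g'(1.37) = 5.57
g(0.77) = 2.77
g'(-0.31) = 2.21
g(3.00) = 17.49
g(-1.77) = -1.87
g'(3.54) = 9.91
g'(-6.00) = -9.17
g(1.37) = 5.75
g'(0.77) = 4.37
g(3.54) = 22.54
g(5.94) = 52.08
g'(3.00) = 8.83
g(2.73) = 15.17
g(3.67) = 23.85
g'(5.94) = 14.71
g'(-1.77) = -0.71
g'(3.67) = 10.17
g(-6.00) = 19.03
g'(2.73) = 8.29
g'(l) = 2*l + 2*sqrt(2)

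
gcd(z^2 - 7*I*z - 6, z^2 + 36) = z - 6*I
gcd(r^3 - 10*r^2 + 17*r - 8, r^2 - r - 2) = 1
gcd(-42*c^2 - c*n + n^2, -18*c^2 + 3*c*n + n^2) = 6*c + n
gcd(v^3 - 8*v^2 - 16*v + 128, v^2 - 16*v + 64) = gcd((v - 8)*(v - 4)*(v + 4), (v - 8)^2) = v - 8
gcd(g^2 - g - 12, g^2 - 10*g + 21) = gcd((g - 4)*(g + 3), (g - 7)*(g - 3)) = 1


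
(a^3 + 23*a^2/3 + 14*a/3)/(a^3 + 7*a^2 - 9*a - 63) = a*(3*a + 2)/(3*(a^2 - 9))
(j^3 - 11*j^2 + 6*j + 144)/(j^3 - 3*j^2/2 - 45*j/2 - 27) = 2*(j - 8)/(2*j + 3)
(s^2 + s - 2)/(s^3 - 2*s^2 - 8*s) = (s - 1)/(s*(s - 4))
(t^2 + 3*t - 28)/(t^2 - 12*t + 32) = (t + 7)/(t - 8)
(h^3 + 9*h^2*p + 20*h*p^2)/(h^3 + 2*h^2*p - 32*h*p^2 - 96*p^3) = h*(-h - 5*p)/(-h^2 + 2*h*p + 24*p^2)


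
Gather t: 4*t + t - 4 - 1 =5*t - 5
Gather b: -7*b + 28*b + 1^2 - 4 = 21*b - 3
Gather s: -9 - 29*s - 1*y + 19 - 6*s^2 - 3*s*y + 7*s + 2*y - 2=-6*s^2 + s*(-3*y - 22) + y + 8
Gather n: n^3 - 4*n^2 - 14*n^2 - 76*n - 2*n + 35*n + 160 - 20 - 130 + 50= n^3 - 18*n^2 - 43*n + 60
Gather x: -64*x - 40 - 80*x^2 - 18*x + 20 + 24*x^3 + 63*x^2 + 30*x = 24*x^3 - 17*x^2 - 52*x - 20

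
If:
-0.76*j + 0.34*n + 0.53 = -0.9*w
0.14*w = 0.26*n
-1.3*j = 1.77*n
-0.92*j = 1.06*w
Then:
No Solution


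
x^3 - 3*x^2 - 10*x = x*(x - 5)*(x + 2)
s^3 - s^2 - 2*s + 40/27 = (s - 5/3)*(s - 2/3)*(s + 4/3)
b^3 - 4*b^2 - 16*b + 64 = (b - 4)^2*(b + 4)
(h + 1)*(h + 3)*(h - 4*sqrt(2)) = h^3 - 4*sqrt(2)*h^2 + 4*h^2 - 16*sqrt(2)*h + 3*h - 12*sqrt(2)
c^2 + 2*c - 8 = (c - 2)*(c + 4)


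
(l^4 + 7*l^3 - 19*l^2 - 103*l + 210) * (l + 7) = l^5 + 14*l^4 + 30*l^3 - 236*l^2 - 511*l + 1470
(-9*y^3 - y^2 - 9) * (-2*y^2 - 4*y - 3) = 18*y^5 + 38*y^4 + 31*y^3 + 21*y^2 + 36*y + 27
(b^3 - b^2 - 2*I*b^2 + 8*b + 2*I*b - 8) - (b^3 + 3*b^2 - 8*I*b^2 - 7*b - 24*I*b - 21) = -4*b^2 + 6*I*b^2 + 15*b + 26*I*b + 13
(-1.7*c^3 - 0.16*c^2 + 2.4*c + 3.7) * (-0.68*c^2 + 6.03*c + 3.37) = 1.156*c^5 - 10.1422*c^4 - 8.3258*c^3 + 11.4168*c^2 + 30.399*c + 12.469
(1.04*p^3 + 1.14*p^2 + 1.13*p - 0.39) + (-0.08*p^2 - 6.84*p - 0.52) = 1.04*p^3 + 1.06*p^2 - 5.71*p - 0.91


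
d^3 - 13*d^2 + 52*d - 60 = (d - 6)*(d - 5)*(d - 2)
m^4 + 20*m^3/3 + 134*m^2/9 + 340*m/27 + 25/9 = (m + 1/3)*(m + 5/3)^2*(m + 3)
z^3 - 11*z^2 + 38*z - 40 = (z - 5)*(z - 4)*(z - 2)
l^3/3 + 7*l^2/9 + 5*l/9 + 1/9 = (l/3 + 1/3)*(l + 1/3)*(l + 1)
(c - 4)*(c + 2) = c^2 - 2*c - 8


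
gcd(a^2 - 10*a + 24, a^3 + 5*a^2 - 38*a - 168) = a - 6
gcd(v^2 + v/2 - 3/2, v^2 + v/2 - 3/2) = v^2 + v/2 - 3/2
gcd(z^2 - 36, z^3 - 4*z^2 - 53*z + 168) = 1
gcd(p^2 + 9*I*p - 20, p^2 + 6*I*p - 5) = p + 5*I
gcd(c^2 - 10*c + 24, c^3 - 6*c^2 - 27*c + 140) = c - 4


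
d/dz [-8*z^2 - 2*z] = -16*z - 2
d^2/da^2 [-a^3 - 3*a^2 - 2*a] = -6*a - 6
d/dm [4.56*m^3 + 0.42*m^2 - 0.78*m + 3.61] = 13.68*m^2 + 0.84*m - 0.78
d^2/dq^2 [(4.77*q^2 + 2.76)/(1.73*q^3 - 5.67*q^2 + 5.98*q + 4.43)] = (28.552266*q^6 - 196.9605*q^4 - 621.496134*q^3 + 1422.58563*q^2 - 688.40748*q + 523.270866)/(5.177717*q^9 - 50.909229*q^8 + 220.545417*q^7 - 494.45913*q^6 + 501.621864*q^5 + 93.9552089999998*q^4 - 585.537005*q^3 + 141.436167*q^2 + 352.070706*q + 86.938307)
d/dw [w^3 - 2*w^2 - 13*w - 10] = 3*w^2 - 4*w - 13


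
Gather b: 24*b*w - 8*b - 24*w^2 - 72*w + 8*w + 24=b*(24*w - 8) - 24*w^2 - 64*w + 24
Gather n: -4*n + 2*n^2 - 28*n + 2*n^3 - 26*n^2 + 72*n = 2*n^3 - 24*n^2 + 40*n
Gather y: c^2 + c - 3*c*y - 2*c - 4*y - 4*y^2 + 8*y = c^2 - c - 4*y^2 + y*(4 - 3*c)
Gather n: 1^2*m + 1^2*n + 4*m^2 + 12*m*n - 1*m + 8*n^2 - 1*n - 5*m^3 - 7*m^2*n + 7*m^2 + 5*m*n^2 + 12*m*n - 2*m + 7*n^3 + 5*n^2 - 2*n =-5*m^3 + 11*m^2 - 2*m + 7*n^3 + n^2*(5*m + 13) + n*(-7*m^2 + 24*m - 2)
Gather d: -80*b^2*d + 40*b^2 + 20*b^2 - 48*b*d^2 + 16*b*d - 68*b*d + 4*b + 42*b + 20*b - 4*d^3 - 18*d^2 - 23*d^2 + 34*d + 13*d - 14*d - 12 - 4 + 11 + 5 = 60*b^2 + 66*b - 4*d^3 + d^2*(-48*b - 41) + d*(-80*b^2 - 52*b + 33)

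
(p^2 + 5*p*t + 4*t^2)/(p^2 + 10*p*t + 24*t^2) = (p + t)/(p + 6*t)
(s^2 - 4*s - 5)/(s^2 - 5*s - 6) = (s - 5)/(s - 6)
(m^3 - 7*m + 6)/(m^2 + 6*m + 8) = (m^3 - 7*m + 6)/(m^2 + 6*m + 8)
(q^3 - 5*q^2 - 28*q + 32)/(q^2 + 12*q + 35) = (q^3 - 5*q^2 - 28*q + 32)/(q^2 + 12*q + 35)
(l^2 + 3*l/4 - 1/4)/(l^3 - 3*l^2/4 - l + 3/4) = (4*l - 1)/(4*l^2 - 7*l + 3)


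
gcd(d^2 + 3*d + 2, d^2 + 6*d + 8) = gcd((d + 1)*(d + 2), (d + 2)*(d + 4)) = d + 2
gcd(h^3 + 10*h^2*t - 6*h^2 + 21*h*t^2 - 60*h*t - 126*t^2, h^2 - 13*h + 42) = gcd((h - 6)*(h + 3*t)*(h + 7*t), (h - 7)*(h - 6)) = h - 6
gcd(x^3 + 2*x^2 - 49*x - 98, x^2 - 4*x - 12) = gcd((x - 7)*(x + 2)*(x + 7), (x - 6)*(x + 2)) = x + 2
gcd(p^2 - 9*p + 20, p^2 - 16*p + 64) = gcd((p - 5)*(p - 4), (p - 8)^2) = 1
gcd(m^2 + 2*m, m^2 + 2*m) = m^2 + 2*m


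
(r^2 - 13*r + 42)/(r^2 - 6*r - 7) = (r - 6)/(r + 1)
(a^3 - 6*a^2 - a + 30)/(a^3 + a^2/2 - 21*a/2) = 2*(a^2 - 3*a - 10)/(a*(2*a + 7))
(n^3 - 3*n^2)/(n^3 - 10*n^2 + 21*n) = n/(n - 7)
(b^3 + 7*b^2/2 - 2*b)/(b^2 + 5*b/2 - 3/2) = b*(b + 4)/(b + 3)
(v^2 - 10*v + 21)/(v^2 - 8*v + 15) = (v - 7)/(v - 5)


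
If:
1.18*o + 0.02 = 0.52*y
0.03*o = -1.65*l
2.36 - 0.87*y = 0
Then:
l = -0.02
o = 1.18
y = 2.71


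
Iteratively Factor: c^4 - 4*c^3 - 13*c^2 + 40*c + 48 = (c - 4)*(c^3 - 13*c - 12) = (c - 4)*(c + 3)*(c^2 - 3*c - 4) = (c - 4)*(c + 1)*(c + 3)*(c - 4)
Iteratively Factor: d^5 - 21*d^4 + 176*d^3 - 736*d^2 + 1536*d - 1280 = (d - 4)*(d^4 - 17*d^3 + 108*d^2 - 304*d + 320) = (d - 4)^2*(d^3 - 13*d^2 + 56*d - 80) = (d - 4)^3*(d^2 - 9*d + 20) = (d - 4)^4*(d - 5)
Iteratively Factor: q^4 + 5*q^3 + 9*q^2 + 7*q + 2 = (q + 1)*(q^3 + 4*q^2 + 5*q + 2) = (q + 1)^2*(q^2 + 3*q + 2) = (q + 1)^2*(q + 2)*(q + 1)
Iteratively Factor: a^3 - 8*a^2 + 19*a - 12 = (a - 4)*(a^2 - 4*a + 3) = (a - 4)*(a - 3)*(a - 1)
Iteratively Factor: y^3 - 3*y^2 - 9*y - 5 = (y + 1)*(y^2 - 4*y - 5) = (y + 1)^2*(y - 5)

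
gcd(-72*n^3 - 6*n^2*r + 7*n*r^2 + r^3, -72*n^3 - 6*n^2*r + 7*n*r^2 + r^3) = -72*n^3 - 6*n^2*r + 7*n*r^2 + r^3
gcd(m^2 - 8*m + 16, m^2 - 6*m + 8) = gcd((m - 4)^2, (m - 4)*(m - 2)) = m - 4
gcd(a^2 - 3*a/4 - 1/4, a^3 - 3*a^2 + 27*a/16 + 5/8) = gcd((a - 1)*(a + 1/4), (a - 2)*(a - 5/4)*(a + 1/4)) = a + 1/4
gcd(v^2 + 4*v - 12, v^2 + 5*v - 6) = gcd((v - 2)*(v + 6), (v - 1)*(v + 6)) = v + 6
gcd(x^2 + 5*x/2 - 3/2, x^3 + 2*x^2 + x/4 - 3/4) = x - 1/2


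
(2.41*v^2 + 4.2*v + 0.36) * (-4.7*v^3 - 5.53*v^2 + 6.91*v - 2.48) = -11.327*v^5 - 33.0673*v^4 - 8.2649*v^3 + 21.0544*v^2 - 7.9284*v - 0.8928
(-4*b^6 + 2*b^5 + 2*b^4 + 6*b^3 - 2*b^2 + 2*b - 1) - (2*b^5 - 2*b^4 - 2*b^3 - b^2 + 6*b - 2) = -4*b^6 + 4*b^4 + 8*b^3 - b^2 - 4*b + 1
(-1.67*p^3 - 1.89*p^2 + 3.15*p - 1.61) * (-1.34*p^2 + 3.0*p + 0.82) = 2.2378*p^5 - 2.4774*p^4 - 11.2604*p^3 + 10.0576*p^2 - 2.247*p - 1.3202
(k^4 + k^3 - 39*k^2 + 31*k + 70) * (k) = k^5 + k^4 - 39*k^3 + 31*k^2 + 70*k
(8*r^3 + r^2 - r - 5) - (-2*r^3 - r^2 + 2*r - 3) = 10*r^3 + 2*r^2 - 3*r - 2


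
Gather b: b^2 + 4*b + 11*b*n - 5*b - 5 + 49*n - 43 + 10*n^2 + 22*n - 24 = b^2 + b*(11*n - 1) + 10*n^2 + 71*n - 72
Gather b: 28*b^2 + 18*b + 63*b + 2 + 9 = 28*b^2 + 81*b + 11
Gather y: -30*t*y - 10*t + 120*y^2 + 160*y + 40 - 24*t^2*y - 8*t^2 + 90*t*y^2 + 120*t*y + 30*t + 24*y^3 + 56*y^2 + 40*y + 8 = -8*t^2 + 20*t + 24*y^3 + y^2*(90*t + 176) + y*(-24*t^2 + 90*t + 200) + 48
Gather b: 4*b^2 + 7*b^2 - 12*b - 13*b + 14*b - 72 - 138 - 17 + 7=11*b^2 - 11*b - 220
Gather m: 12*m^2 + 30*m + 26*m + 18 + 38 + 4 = 12*m^2 + 56*m + 60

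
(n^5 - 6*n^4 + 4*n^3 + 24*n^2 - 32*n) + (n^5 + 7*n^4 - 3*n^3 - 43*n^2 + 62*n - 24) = 2*n^5 + n^4 + n^3 - 19*n^2 + 30*n - 24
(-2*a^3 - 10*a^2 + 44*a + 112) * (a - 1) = -2*a^4 - 8*a^3 + 54*a^2 + 68*a - 112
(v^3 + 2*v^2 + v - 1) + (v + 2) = v^3 + 2*v^2 + 2*v + 1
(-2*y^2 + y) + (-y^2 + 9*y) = -3*y^2 + 10*y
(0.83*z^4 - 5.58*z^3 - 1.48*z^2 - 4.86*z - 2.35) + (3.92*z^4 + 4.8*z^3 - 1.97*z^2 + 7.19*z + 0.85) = 4.75*z^4 - 0.78*z^3 - 3.45*z^2 + 2.33*z - 1.5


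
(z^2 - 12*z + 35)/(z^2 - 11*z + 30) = (z - 7)/(z - 6)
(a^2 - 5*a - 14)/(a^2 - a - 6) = (a - 7)/(a - 3)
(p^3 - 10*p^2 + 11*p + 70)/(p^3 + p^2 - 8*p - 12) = (p^2 - 12*p + 35)/(p^2 - p - 6)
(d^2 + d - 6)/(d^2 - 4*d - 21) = (d - 2)/(d - 7)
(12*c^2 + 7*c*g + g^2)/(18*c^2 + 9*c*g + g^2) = (4*c + g)/(6*c + g)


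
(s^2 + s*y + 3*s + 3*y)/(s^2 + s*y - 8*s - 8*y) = (s + 3)/(s - 8)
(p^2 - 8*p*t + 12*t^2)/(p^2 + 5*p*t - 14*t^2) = (p - 6*t)/(p + 7*t)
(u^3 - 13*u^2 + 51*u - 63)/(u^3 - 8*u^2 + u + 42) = (u - 3)/(u + 2)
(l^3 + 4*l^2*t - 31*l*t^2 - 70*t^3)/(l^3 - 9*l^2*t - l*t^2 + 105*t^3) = (-l^2 - 9*l*t - 14*t^2)/(-l^2 + 4*l*t + 21*t^2)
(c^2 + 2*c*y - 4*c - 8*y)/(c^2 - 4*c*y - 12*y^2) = (4 - c)/(-c + 6*y)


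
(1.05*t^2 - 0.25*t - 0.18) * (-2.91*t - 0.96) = -3.0555*t^3 - 0.2805*t^2 + 0.7638*t + 0.1728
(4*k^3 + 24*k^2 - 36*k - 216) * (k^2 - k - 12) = 4*k^5 + 20*k^4 - 108*k^3 - 468*k^2 + 648*k + 2592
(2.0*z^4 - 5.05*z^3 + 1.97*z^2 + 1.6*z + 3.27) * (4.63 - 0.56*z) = -1.12*z^5 + 12.088*z^4 - 24.4847*z^3 + 8.2251*z^2 + 5.5768*z + 15.1401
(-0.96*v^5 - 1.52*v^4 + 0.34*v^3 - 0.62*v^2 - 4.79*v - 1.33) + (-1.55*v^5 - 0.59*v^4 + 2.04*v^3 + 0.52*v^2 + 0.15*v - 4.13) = -2.51*v^5 - 2.11*v^4 + 2.38*v^3 - 0.1*v^2 - 4.64*v - 5.46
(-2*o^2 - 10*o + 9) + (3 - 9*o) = -2*o^2 - 19*o + 12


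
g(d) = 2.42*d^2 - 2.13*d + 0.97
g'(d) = 4.84*d - 2.13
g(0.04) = 0.89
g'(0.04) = -1.94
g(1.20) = 1.90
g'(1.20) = 3.68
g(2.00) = 6.39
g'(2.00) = 7.55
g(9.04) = 179.48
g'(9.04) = 41.62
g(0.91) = 1.04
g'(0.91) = 2.27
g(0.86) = 0.93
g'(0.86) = 2.03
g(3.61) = 24.82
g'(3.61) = 15.34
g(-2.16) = 16.86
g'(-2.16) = -12.58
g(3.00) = 16.36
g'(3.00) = 12.39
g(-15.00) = 577.42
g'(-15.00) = -74.73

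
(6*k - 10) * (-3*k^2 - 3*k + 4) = -18*k^3 + 12*k^2 + 54*k - 40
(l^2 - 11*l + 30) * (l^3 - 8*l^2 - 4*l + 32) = l^5 - 19*l^4 + 114*l^3 - 164*l^2 - 472*l + 960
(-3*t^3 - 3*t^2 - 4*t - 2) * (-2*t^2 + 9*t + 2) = 6*t^5 - 21*t^4 - 25*t^3 - 38*t^2 - 26*t - 4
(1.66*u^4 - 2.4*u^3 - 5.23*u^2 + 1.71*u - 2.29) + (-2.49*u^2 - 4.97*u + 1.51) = 1.66*u^4 - 2.4*u^3 - 7.72*u^2 - 3.26*u - 0.78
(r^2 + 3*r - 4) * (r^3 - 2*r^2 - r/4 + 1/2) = r^5 + r^4 - 41*r^3/4 + 31*r^2/4 + 5*r/2 - 2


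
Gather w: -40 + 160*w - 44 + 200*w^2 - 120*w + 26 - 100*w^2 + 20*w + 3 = 100*w^2 + 60*w - 55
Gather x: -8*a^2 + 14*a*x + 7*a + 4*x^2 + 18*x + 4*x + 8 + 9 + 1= -8*a^2 + 7*a + 4*x^2 + x*(14*a + 22) + 18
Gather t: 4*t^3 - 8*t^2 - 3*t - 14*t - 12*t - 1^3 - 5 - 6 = 4*t^3 - 8*t^2 - 29*t - 12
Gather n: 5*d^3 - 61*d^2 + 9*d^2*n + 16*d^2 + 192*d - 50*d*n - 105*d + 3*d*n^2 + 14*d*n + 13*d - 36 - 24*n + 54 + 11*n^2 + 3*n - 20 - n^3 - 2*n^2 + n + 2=5*d^3 - 45*d^2 + 100*d - n^3 + n^2*(3*d + 9) + n*(9*d^2 - 36*d - 20)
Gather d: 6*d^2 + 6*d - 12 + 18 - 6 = 6*d^2 + 6*d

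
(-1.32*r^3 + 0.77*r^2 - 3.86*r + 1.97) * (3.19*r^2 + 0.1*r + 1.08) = -4.2108*r^5 + 2.3243*r^4 - 13.662*r^3 + 6.7299*r^2 - 3.9718*r + 2.1276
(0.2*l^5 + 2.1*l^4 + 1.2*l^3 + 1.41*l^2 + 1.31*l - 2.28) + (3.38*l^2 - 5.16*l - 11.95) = 0.2*l^5 + 2.1*l^4 + 1.2*l^3 + 4.79*l^2 - 3.85*l - 14.23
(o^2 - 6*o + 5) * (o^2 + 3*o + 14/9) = o^4 - 3*o^3 - 103*o^2/9 + 17*o/3 + 70/9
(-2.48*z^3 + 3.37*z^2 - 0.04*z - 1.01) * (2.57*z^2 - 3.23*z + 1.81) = -6.3736*z^5 + 16.6713*z^4 - 15.4767*z^3 + 3.6332*z^2 + 3.1899*z - 1.8281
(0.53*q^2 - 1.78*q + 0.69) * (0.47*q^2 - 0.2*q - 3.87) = 0.2491*q^4 - 0.9426*q^3 - 1.3708*q^2 + 6.7506*q - 2.6703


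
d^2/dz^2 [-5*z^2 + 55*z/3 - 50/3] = -10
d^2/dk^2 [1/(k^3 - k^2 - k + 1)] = 4*(3*k^2 + 2*k + 1)/(k^7 - k^6 - 3*k^5 + 3*k^4 + 3*k^3 - 3*k^2 - k + 1)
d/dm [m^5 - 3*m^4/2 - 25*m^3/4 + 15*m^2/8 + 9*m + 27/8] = 5*m^4 - 6*m^3 - 75*m^2/4 + 15*m/4 + 9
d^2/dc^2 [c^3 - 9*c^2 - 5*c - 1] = 6*c - 18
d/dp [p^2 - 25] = 2*p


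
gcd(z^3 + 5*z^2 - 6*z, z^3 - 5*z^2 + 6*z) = z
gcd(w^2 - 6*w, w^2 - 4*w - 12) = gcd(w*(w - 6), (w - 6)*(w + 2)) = w - 6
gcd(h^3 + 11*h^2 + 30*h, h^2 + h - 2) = 1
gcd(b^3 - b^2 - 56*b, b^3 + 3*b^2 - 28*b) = b^2 + 7*b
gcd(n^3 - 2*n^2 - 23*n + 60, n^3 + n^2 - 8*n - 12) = n - 3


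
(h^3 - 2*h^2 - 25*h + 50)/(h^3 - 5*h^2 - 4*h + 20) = (h + 5)/(h + 2)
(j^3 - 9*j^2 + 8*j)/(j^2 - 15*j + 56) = j*(j - 1)/(j - 7)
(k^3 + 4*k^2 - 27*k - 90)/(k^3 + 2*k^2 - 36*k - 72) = (k^2 - 2*k - 15)/(k^2 - 4*k - 12)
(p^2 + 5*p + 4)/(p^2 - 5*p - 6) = (p + 4)/(p - 6)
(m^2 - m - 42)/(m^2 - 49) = (m + 6)/(m + 7)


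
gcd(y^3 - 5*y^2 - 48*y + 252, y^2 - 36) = y - 6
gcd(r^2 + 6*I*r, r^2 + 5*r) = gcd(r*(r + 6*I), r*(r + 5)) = r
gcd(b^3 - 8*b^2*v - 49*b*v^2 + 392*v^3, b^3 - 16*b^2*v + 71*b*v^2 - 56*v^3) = b^2 - 15*b*v + 56*v^2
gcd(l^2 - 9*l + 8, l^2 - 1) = l - 1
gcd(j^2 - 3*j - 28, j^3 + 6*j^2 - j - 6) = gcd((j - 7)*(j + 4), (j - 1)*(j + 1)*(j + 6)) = 1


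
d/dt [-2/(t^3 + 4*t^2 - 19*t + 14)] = 2*(3*t^2 + 8*t - 19)/(t^3 + 4*t^2 - 19*t + 14)^2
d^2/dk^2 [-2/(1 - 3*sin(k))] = 6*(-3*sin(k)^2 - sin(k) + 6)/(3*sin(k) - 1)^3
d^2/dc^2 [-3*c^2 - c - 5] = -6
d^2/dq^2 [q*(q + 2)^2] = 6*q + 8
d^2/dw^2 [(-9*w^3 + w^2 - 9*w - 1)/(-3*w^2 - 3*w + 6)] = 2*(37*w^3 - 57*w^2 + 165*w + 17)/(3*(w^6 + 3*w^5 - 3*w^4 - 11*w^3 + 6*w^2 + 12*w - 8))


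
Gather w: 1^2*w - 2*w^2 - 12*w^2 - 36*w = -14*w^2 - 35*w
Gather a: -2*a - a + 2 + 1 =3 - 3*a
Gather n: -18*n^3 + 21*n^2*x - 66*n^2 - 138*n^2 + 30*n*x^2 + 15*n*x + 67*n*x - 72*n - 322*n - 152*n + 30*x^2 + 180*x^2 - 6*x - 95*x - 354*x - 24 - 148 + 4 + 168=-18*n^3 + n^2*(21*x - 204) + n*(30*x^2 + 82*x - 546) + 210*x^2 - 455*x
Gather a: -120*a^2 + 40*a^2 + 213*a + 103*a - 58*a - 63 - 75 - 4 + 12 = -80*a^2 + 258*a - 130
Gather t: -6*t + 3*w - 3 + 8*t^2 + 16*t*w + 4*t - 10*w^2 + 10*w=8*t^2 + t*(16*w - 2) - 10*w^2 + 13*w - 3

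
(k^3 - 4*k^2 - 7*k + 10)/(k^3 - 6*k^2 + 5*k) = (k + 2)/k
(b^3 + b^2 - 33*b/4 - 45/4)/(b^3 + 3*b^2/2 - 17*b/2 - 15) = (b + 3/2)/(b + 2)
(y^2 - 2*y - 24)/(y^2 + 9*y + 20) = (y - 6)/(y + 5)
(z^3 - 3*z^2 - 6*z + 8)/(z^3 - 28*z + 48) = (z^2 + z - 2)/(z^2 + 4*z - 12)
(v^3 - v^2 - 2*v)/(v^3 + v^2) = (v - 2)/v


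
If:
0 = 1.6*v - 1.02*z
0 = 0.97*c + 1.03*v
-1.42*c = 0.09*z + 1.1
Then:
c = -0.85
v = 0.80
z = 1.26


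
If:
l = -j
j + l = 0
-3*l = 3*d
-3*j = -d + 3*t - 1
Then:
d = 1/2 - 3*t/2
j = 1/2 - 3*t/2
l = 3*t/2 - 1/2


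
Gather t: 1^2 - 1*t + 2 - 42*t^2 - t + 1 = -42*t^2 - 2*t + 4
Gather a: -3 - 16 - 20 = -39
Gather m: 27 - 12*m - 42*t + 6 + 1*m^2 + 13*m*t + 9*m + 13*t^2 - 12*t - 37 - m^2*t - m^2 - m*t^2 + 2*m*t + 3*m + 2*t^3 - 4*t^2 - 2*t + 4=-m^2*t + m*(-t^2 + 15*t) + 2*t^3 + 9*t^2 - 56*t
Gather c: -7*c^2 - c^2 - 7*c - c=-8*c^2 - 8*c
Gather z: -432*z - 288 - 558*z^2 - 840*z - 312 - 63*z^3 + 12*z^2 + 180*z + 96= -63*z^3 - 546*z^2 - 1092*z - 504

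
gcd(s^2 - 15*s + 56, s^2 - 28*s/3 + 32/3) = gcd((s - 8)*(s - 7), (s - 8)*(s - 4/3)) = s - 8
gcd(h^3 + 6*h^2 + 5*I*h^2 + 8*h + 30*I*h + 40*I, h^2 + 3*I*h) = 1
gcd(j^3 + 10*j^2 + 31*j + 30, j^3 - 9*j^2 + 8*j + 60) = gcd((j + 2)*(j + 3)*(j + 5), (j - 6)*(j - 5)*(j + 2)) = j + 2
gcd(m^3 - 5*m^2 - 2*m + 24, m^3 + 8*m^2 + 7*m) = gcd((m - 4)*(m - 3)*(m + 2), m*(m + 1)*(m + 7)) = 1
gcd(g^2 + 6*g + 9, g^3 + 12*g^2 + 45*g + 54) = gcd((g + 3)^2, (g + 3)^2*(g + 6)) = g^2 + 6*g + 9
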